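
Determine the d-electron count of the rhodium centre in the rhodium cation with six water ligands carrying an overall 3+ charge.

Summing ligand charges against the +3 overall charge gives an oxidation state of +3 for rhodium.
Group 9 minus oxidation state 3 gives a d⁶ configuration.

d⁶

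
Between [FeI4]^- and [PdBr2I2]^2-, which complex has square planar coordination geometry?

For [FeI4]^-: Each iodide is −1; balancing the −1 overall charge requires Fe(III). Fe sits in group 8, so the d-electron count is 8 − 3 = 5. A high-spin d⁵ ion has zero CFSE in either geometry, so four ligands adopt the sterically favoured tetrahedral geometry. → tetrahedral.
For [PdBr2I2]^2-: Summing ligand charges against the −2 overall charge gives an oxidation state of +2 for palladium. Pd sits in group 10, so the d-electron count is 10 − 2 = 8. A 4d d⁸ ion has a large crystal-field splitting; square planar leaves the high-energy d_{x²−y²} orbital empty and maximises CFSE. → square planar.

[PdBr2I2]^2-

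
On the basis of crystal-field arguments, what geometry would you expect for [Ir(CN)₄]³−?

square planar

Ligand charges: each cyanide is −1. With an overall charge of −3 the iridium centre must be in the +1 oxidation state.
Iridium is a group-9 element; Ir(I) is therefore d⁸.
Coordination number: 4.
A 5d d⁸ ion has a large crystal-field splitting; square planar leaves the high-energy d_{x²−y²} orbital empty and maximises CFSE.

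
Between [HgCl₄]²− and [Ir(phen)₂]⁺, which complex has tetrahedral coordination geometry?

For [HgCl₄]²−: Summing ligand charges against the −2 overall charge gives an oxidation state of +2 for mercury. Mercury is a group-12 element; Hg(II) is therefore d¹⁰. A d¹⁰ ion has no crystal-field stabilisation preference between square planar and tetrahedral, so four ligands adopt the sterically favoured tetrahedral geometry. → tetrahedral.
For [Ir(phen)₂]⁺: Summing ligand charges against the +1 overall charge gives an oxidation state of +1 for iridium. Ir sits in group 9, so the d-electron count is 9 − 1 = 8. A 5d d⁸ ion has a large crystal-field splitting; square planar leaves the high-energy d_{x²−y²} orbital empty and maximises CFSE. → square planar.

[HgCl₄]²−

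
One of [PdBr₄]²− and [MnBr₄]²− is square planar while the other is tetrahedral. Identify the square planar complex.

For [PdBr₄]²−: Each bromide is −1; balancing the −2 overall charge requires Pd(II). Palladium is a group-10 element; Pd(II) is therefore d⁸. A 4d d⁸ ion has a large crystal-field splitting; square planar leaves the high-energy d_{x²−y²} orbital empty and maximises CFSE. → square planar.
For [MnBr₄]²−: Each bromide is −1; balancing the −2 overall charge requires Mn(II). Group 7 minus oxidation state 2 gives a d⁵ configuration. A high-spin d⁵ ion has zero CFSE in either geometry, so four ligands adopt the sterically favoured tetrahedral geometry. → tetrahedral.

[PdBr₄]²−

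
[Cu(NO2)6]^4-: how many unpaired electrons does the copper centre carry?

1

Each nitro (N-bound nitrite) is −1; balancing the −4 overall charge requires Cu(II).
Cu sits in group 11, so the d-electron count is 11 − 2 = 9.
In an octahedral field the d⁹ configuration is t₂g⁶e_g³ (only one arrangement possible), giving 1 unpaired electron.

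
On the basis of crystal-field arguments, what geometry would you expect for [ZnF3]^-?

Each fluoride is −1; balancing the −1 overall charge requires Zn(II).
Group 12 minus oxidation state 2 gives a d¹⁰ configuration.
Coordination number: 3.
Three ligands around a d¹⁰ centre minimise repulsion in a trigonal-planar arrangement.

trigonal planar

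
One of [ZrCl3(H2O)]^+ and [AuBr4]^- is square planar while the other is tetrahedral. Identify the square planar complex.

[AuBr4]^-

For [ZrCl3(H2O)]^+: Summing ligand charges against the +1 overall charge gives an oxidation state of +4 for zirconium. Zr sits in group 4, so the d-electron count is 4 − 4 = 0. A d⁰ ion has no crystal-field stabilisation preference between square planar and tetrahedral, so four ligands adopt the sterically favoured tetrahedral geometry. → tetrahedral.
For [AuBr4]^-: Ligand charges: each bromide is −1. With an overall charge of −1 the gold centre must be in the +3 oxidation state. Group 11 minus oxidation state 3 gives a d⁸ configuration. A 5d d⁸ ion has a large crystal-field splitting; square planar leaves the high-energy d_{x²−y²} orbital empty and maximises CFSE. → square planar.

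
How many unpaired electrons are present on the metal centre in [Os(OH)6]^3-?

Summing ligand charges against the −3 overall charge gives an oxidation state of +3 for osmium.
Group 8 minus oxidation state 3 gives a d⁵ configuration.
The spin state decides the count: a 5d ion has a large Δₒ and is invariably low-spin.
An octahedral low-spin d⁵ ion is t₂g⁵e_g⁰, giving 1 unpaired electron.

1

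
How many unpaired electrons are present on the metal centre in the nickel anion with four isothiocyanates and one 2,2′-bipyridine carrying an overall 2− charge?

Summing ligand charges against the −2 overall charge gives an oxidation state of +2 for nickel.
Group 10 minus oxidation state 2 gives a d⁸ configuration.
Counting donor atoms: 4×isothiocyanate (monodentate) → 4 donors; 1×2,2′-bipyridine (bidentate) → 2 donors. Coordination number = 6.
In an octahedral field the d⁸ configuration is t₂g⁶e_g² (only one arrangement possible), giving 2 unpaired electrons.

2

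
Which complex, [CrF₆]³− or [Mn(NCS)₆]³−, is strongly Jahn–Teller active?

[Mn(NCS)₆]³−

[CrF₆]³−: Each fluoride is −1; balancing the −3 overall charge requires Cr(III). Group 6 minus oxidation state 3 gives a d³ configuration. The d³ configuration leaves the e_g set evenly filled (or empty) — no strong Jahn–Teller driving force.
[Mn(NCS)₆]³−: Ligand charges: each isothiocyanate is −1. With an overall charge of −3 the manganese centre must be in the +3 oxidation state. Mn sits in group 7, so the d-electron count is 7 − 3 = 4. Isothiocyanate is a weak-field ligand for a first-row metal, so the complex is high-spin. The t₂g³e_g¹ (high-spin) configuration has an unevenly filled e_g set; the Jahn–Teller theorem predicts a tetragonal distortion (typically axial elongation) to lift the degeneracy.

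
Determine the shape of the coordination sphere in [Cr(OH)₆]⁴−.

octahedral

Each hydroxide is −1; balancing the −4 overall charge requires Cr(II).
Chromium is a group-6 element; Cr(II) is therefore d⁴.
Coordination number: 6.
Six donors around a single metal centre give an octahedral coordination sphere.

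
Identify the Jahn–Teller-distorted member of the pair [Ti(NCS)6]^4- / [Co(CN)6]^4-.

[Co(CN)6]^4-

[Ti(NCS)6]^4-: Each isothiocyanate is −1; balancing the −4 overall charge requires Ti(II). Ti sits in group 4, so the d-electron count is 4 − 2 = 2. The d² configuration leaves the e_g set evenly filled (or empty) — no strong Jahn–Teller driving force.
[Co(CN)6]^4-: Ligand charges: each cyanide is −1. With an overall charge of −4 the cobalt centre must be in the +2 oxidation state. Co sits in group 9, so the d-electron count is 9 − 2 = 7. Cyanide is a strong-field ligand (high in the spectrochemical series) for a first-row metal, so the complex is low-spin. The t₂g⁶e_g¹ (low-spin) configuration has an unevenly filled e_g set; the Jahn–Teller theorem predicts a tetragonal distortion (typically axial elongation) to lift the degeneracy.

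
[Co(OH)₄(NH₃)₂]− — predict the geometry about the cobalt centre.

Each hydroxide is −1; ammonia is neutral; balancing the −1 overall charge requires Co(III).
Cobalt is a group-9 element; Co(III) is therefore d⁶.
With 6 monodentate ligands the coordination number is 6.
Six donors around a single metal centre give an octahedral coordination sphere.

octahedral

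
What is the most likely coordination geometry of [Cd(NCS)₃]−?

trigonal planar

Summing ligand charges against the −1 overall charge gives an oxidation state of +2 for cadmium.
Group 12 minus oxidation state 2 gives a d¹⁰ configuration.
Coordination number: 3.
Three ligands around a d¹⁰ centre minimise repulsion in a trigonal-planar arrangement.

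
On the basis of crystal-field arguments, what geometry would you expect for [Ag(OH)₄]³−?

Ligand charges: each hydroxide is −1. With an overall charge of −3 the silver centre must be in the +1 oxidation state.
Silver is a group-11 element; Ag(I) is therefore d¹⁰.
With 4 monodentate ligands the coordination number is 4.
A d¹⁰ ion has no crystal-field stabilisation preference between square planar and tetrahedral, so four ligands adopt the sterically favoured tetrahedral geometry.

tetrahedral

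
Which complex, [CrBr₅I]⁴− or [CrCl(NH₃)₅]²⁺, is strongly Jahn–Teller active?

[CrBr₅I]⁴−: Ligand charges: each bromide is −1; each iodide is −1. With an overall charge of −4 the chromium centre must be in the +2 oxidation state. Group 6 minus oxidation state 2 gives a d⁴ configuration. Bromide and iodide are weak-field ligands for a first-row metal, so the complex is high-spin. The t₂g³e_g¹ (high-spin) configuration has an unevenly filled e_g set; the Jahn–Teller theorem predicts a tetragonal distortion (typically axial elongation) to lift the degeneracy.
[CrCl(NH₃)₅]²⁺: Ligand charges: each chloride is −1; ammonia is neutral. With an overall charge of +2 the chromium centre must be in the +3 oxidation state. Chromium is a group-6 element; Cr(III) is therefore d³. The d³ configuration leaves the e_g set evenly filled (or empty) — no strong Jahn–Teller driving force.

[CrBr₅I]⁴−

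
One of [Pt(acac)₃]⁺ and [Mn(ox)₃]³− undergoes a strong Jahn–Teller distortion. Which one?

[Pt(acac)₃]⁺: Each acetylacetonate is −1; balancing the +1 overall charge requires Pt(IV). Pt sits in group 10, so the d-electron count is 10 − 4 = 6. A 5d ion has a large Δₒ and is invariably low-spin. The d⁶ configuration leaves the e_g set evenly filled (or empty) — no strong Jahn–Teller driving force.
[Mn(ox)₃]³−: Ligand charges: each oxalate is −2. With an overall charge of −3 the manganese centre must be in the +3 oxidation state. Manganese is a group-7 element; Mn(III) is therefore d⁴. Oxalate is a weak-field ligand for a first-row metal, so the complex is high-spin. The t₂g³e_g¹ (high-spin) configuration has an unevenly filled e_g set; the Jahn–Teller theorem predicts a tetragonal distortion (typically axial elongation) to lift the degeneracy.

[Mn(ox)₃]³−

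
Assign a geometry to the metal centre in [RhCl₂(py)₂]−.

Each chloride is −1; pyridine is neutral; balancing the −1 overall charge requires Rh(I).
Group 9 minus oxidation state 1 gives a d⁸ configuration.
Coordination number: 4.
A 4d d⁸ ion has a large crystal-field splitting; square planar leaves the high-energy d_{x²−y²} orbital empty and maximises CFSE.

square planar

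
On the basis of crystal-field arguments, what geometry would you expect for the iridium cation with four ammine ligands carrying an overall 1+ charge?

Ligand charges: ammonia is neutral. With an overall charge of +1 the iridium centre must be in the +1 oxidation state.
Iridium is a group-9 element; Ir(I) is therefore d⁸.
With 4 monodentate ligands the coordination number is 4.
A 5d d⁸ ion has a large crystal-field splitting; square planar leaves the high-energy d_{x²−y²} orbital empty and maximises CFSE.

square planar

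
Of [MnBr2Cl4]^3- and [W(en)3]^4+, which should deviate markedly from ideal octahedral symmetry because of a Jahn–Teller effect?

[MnBr2Cl4]^3-: Ligand charges: each bromide is −1; each chloride is −1. With an overall charge of −3 the manganese centre must be in the +3 oxidation state. Manganese is a group-7 element; Mn(III) is therefore d⁴. Bromide and chloride are weak-field ligands for a first-row metal, so the complex is high-spin. The t₂g³e_g¹ (high-spin) configuration has an unevenly filled e_g set; the Jahn–Teller theorem predicts a tetragonal distortion (typically axial elongation) to lift the degeneracy.
[W(en)3]^4+: Summing ligand charges against the +4 overall charge gives an oxidation state of +4 for tungsten. Group 6 minus oxidation state 4 gives a d² configuration. The d² configuration leaves the e_g set evenly filled (or empty) — no strong Jahn–Teller driving force.

[MnBr2Cl4]^3-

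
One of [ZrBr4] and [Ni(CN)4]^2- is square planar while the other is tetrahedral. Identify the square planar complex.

[Ni(CN)4]^2-

For [ZrBr4]: Each bromide is −1; balancing the 0 overall charge requires Zr(IV). Group 4 minus oxidation state 4 gives a d⁰ configuration. A d⁰ ion has no crystal-field stabilisation preference between square planar and tetrahedral, so four ligands adopt the sterically favoured tetrahedral geometry. → tetrahedral.
For [Ni(CN)4]^2-: Summing ligand charges against the −2 overall charge gives an oxidation state of +2 for nickel. Ni sits in group 10, so the d-electron count is 10 − 2 = 8. Cyanide is a strong-field ligand (high in the spectrochemical series). A 3d d⁸ ion with strong-field ligands gains enough CFSE to favour square planar over tetrahedral. → square planar.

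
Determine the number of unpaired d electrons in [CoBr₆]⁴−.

3

Ligand charges: each bromide is −1. With an overall charge of −4 the cobalt centre must be in the +2 oxidation state.
Cobalt is a group-9 element; Co(II) is therefore d⁷.
The spin state decides the count: Bromide is a weak-field ligand for a first-row metal, so the complex is high-spin.
An octahedral high-spin d⁷ ion is t₂g⁵e_g², giving 3 unpaired electrons.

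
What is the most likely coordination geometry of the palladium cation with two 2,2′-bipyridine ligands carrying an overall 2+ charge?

square planar

2,2′-bipyridine is neutral; balancing the +2 overall charge requires Pd(II).
Palladium is a group-10 element; Pd(II) is therefore d⁸.
Counting donor atoms: 2×2,2′-bipyridine (bidentate) → 4 donors. Coordination number = 4.
A 4d d⁸ ion has a large crystal-field splitting; square planar leaves the high-energy d_{x²−y²} orbital empty and maximises CFSE.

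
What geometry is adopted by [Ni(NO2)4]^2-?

square planar

Ligand charges: each nitro (N-bound nitrite) is −1. With an overall charge of −2 the nickel centre must be in the +2 oxidation state.
Group 10 minus oxidation state 2 gives a d⁸ configuration.
Coordination number: 4.
Nitro (N-bound nitrite) is a strong-field ligand (high in the spectrochemical series).
A 3d d⁸ ion with strong-field ligands gains enough CFSE to favour square planar over tetrahedral.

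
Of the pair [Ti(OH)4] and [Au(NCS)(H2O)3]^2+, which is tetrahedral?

[Ti(OH)4]

For [Ti(OH)4]: Ligand charges: each hydroxide is −1. With an overall charge of 0 the titanium centre must be in the +4 oxidation state. Titanium is a group-4 element; Ti(IV) is therefore d⁰. A d⁰ ion has no crystal-field stabilisation preference between square planar and tetrahedral, so four ligands adopt the sterically favoured tetrahedral geometry. → tetrahedral.
For [Au(NCS)(H2O)3]^2+: Ligand charges: each isothiocyanate is −1; water is neutral. With an overall charge of +2 the gold centre must be in the +3 oxidation state. Au sits in group 11, so the d-electron count is 11 − 3 = 8. A 5d d⁸ ion has a large crystal-field splitting; square planar leaves the high-energy d_{x²−y²} orbital empty and maximises CFSE. → square planar.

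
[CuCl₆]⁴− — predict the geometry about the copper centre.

octahedral

Summing ligand charges against the −4 overall charge gives an oxidation state of +2 for copper.
Cu sits in group 11, so the d-electron count is 11 − 2 = 9.
Coordination number: 6.
Six donors around a single metal centre give an octahedral coordination sphere.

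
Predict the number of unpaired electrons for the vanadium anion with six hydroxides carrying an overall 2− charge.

Summing ligand charges against the −2 overall charge gives an oxidation state of +4 for vanadium.
Vanadium is a group-5 element; V(IV) is therefore d¹.
In an octahedral field the d¹ configuration is t₂g¹e_g⁰ (only one arrangement possible), giving 1 unpaired electron.

1 unpaired electron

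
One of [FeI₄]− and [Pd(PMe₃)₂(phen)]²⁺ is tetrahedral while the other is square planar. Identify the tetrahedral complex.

For [FeI₄]−: Ligand charges: each iodide is −1. With an overall charge of −1 the iron centre must be in the +3 oxidation state. Iron is a group-8 element; Fe(III) is therefore d⁵. A high-spin d⁵ ion has zero CFSE in either geometry, so four ligands adopt the sterically favoured tetrahedral geometry. → tetrahedral.
For [Pd(PMe₃)₂(phen)]²⁺: Summing ligand charges against the +2 overall charge gives an oxidation state of +2 for palladium. Palladium is a group-10 element; Pd(II) is therefore d⁸. A 4d d⁸ ion has a large crystal-field splitting; square planar leaves the high-energy d_{x²−y²} orbital empty and maximises CFSE. → square planar.

[FeI₄]−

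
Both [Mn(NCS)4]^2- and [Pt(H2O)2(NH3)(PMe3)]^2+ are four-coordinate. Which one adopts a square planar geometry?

For [Mn(NCS)4]^2-: Each isothiocyanate is −1; balancing the −2 overall charge requires Mn(II). Group 7 minus oxidation state 2 gives a d⁵ configuration. A high-spin d⁵ ion has zero CFSE in either geometry, so four ligands adopt the sterically favoured tetrahedral geometry. → tetrahedral.
For [Pt(H2O)2(NH3)(PMe3)]^2+: Summing ligand charges against the +2 overall charge gives an oxidation state of +2 for platinum. Pt sits in group 10, so the d-electron count is 10 − 2 = 8. A 5d d⁸ ion has a large crystal-field splitting; square planar leaves the high-energy d_{x²−y²} orbital empty and maximises CFSE. → square planar.

[Pt(H2O)2(NH3)(PMe3)]^2+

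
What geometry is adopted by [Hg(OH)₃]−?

Summing ligand charges against the −1 overall charge gives an oxidation state of +2 for mercury.
Mercury is a group-12 element; Hg(II) is therefore d¹⁰.
With 3 monodentate ligands the coordination number is 3.
Three ligands around a d¹⁰ centre minimise repulsion in a trigonal-planar arrangement.

trigonal planar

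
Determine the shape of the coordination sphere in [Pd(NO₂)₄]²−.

Each nitro (N-bound nitrite) is −1; balancing the −2 overall charge requires Pd(II).
Group 10 minus oxidation state 2 gives a d⁸ configuration.
Coordination number: 4.
A 4d d⁸ ion has a large crystal-field splitting; square planar leaves the high-energy d_{x²−y²} orbital empty and maximises CFSE.

square planar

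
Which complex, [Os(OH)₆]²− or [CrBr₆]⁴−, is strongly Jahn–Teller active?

[CrBr₆]⁴−

[Os(OH)₆]²−: Summing ligand charges against the −2 overall charge gives an oxidation state of +4 for osmium. Osmium is a group-8 element; Os(IV) is therefore d⁴. A 5d ion has a large Δₒ and is invariably low-spin. The d⁴ configuration leaves the e_g set evenly filled (or empty) — no strong Jahn–Teller driving force.
[CrBr₆]⁴−: Ligand charges: each bromide is −1. With an overall charge of −4 the chromium centre must be in the +2 oxidation state. Chromium is a group-6 element; Cr(II) is therefore d⁴. Bromide is a weak-field ligand for a first-row metal, so the complex is high-spin. The t₂g³e_g¹ (high-spin) configuration has an unevenly filled e_g set; the Jahn–Teller theorem predicts a tetragonal distortion (typically axial elongation) to lift the degeneracy.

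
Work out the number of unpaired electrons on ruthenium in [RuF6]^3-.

1

Each fluoride is −1; balancing the −3 overall charge requires Ru(III).
Ru sits in group 8, so the d-electron count is 8 − 3 = 5.
The spin state decides the count: a 4d ion has a large Δₒ and is invariably low-spin.
An octahedral low-spin d⁵ ion is t₂g⁵e_g⁰, giving 1 unpaired electron.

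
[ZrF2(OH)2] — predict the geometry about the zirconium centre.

tetrahedral

Ligand charges: each fluoride is −1; each hydroxide is −1. With an overall charge of 0 the zirconium centre must be in the +4 oxidation state.
Zr sits in group 4, so the d-electron count is 4 − 4 = 0.
Coordination number: 4.
A d⁰ ion has no crystal-field stabilisation preference between square planar and tetrahedral, so four ligands adopt the sterically favoured tetrahedral geometry.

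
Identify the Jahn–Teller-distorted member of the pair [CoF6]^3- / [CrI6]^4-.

[CrI6]^4-

[CoF6]^3-: Ligand charges: each fluoride is −1. With an overall charge of −3 the cobalt centre must be in the +3 oxidation state. Co sits in group 9, so the d-electron count is 9 − 3 = 6. Fluoride is the one ligand weak enough to leave Co(III) high-spin — [CoF₆]³⁻ is the classic exception. The d⁶ configuration leaves the e_g set evenly filled (or empty) — no strong Jahn–Teller driving force.
[CrI6]^4-: Ligand charges: each iodide is −1. With an overall charge of −4 the chromium centre must be in the +2 oxidation state. Cr sits in group 6, so the d-electron count is 6 − 2 = 4. Iodide is a weak-field ligand for a first-row metal, so the complex is high-spin. The t₂g³e_g¹ (high-spin) configuration has an unevenly filled e_g set; the Jahn–Teller theorem predicts a tetragonal distortion (typically axial elongation) to lift the degeneracy.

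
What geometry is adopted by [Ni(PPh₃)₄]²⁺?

square planar

Summing ligand charges against the +2 overall charge gives an oxidation state of +2 for nickel.
Nickel is a group-10 element; Ni(II) is therefore d⁸.
Coordination number: 4.
Triphenylphosphine is a strong-field ligand (high in the spectrochemical series).
A 3d d⁸ ion with strong-field ligands gains enough CFSE to favour square planar over tetrahedral.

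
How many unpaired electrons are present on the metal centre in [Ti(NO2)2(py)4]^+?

1

Each nitro (N-bound nitrite) is −1; pyridine is neutral; balancing the +1 overall charge requires Ti(III).
Group 4 minus oxidation state 3 gives a d¹ configuration.
In an octahedral field the d¹ configuration is t₂g¹e_g⁰ (only one arrangement possible), giving 1 unpaired electron.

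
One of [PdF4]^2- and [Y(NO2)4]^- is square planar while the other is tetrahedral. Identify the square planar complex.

[PdF4]^2-

For [PdF4]^2-: Summing ligand charges against the −2 overall charge gives an oxidation state of +2 for palladium. Pd sits in group 10, so the d-electron count is 10 − 2 = 8. A 4d d⁸ ion has a large crystal-field splitting; square planar leaves the high-energy d_{x²−y²} orbital empty and maximises CFSE. → square planar.
For [Y(NO2)4]^-: Each nitro (N-bound nitrite) is −1; balancing the −1 overall charge requires Y(III). Group 3 minus oxidation state 3 gives a d⁰ configuration. A d⁰ ion has no crystal-field stabilisation preference between square planar and tetrahedral, so four ligands adopt the sterically favoured tetrahedral geometry. → tetrahedral.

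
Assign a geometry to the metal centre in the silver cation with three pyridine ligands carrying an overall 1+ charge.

Summing ligand charges against the +1 overall charge gives an oxidation state of +1 for silver.
Group 11 minus oxidation state 1 gives a d¹⁰ configuration.
With 3 monodentate ligands the coordination number is 3.
Three ligands around a d¹⁰ centre minimise repulsion in a trigonal-planar arrangement.

trigonal planar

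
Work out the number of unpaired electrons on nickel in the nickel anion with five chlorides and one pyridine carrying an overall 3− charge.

2 unpaired electrons

Ligand charges: each chloride is −1; pyridine is neutral. With an overall charge of −3 the nickel centre must be in the +2 oxidation state.
Group 10 minus oxidation state 2 gives a d⁸ configuration.
In an octahedral field the d⁸ configuration is t₂g⁶e_g² (only one arrangement possible), giving 2 unpaired electrons.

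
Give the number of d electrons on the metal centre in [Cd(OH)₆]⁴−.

d10

Ligand charges: each hydroxide is −1. With an overall charge of −4 the cadmium centre must be in the +2 oxidation state.
Cd sits in group 12, so the d-electron count is 12 − 2 = 10.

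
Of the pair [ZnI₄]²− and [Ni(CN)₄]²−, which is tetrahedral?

[ZnI₄]²−

For [ZnI₄]²−: Each iodide is −1; balancing the −2 overall charge requires Zn(II). Zn sits in group 12, so the d-electron count is 12 − 2 = 10. A d¹⁰ ion has no crystal-field stabilisation preference between square planar and tetrahedral, so four ligands adopt the sterically favoured tetrahedral geometry. → tetrahedral.
For [Ni(CN)₄]²−: Summing ligand charges against the −2 overall charge gives an oxidation state of +2 for nickel. Group 10 minus oxidation state 2 gives a d⁸ configuration. Cyanide is a strong-field ligand (high in the spectrochemical series). A 3d d⁸ ion with strong-field ligands gains enough CFSE to favour square planar over tetrahedral. → square planar.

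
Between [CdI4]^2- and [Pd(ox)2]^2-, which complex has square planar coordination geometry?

[Pd(ox)2]^2-

For [CdI4]^2-: Ligand charges: each iodide is −1. With an overall charge of −2 the cadmium centre must be in the +2 oxidation state. Cadmium is a group-12 element; Cd(II) is therefore d¹⁰. A d¹⁰ ion has no crystal-field stabilisation preference between square planar and tetrahedral, so four ligands adopt the sterically favoured tetrahedral geometry. → tetrahedral.
For [Pd(ox)2]^2-: Summing ligand charges against the −2 overall charge gives an oxidation state of +2 for palladium. Palladium is a group-10 element; Pd(II) is therefore d⁸. A 4d d⁸ ion has a large crystal-field splitting; square planar leaves the high-energy d_{x²−y²} orbital empty and maximises CFSE. → square planar.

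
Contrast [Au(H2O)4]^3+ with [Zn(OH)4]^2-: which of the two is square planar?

[Au(H2O)4]^3+

For [Au(H2O)4]^3+: Water is neutral; balancing the +3 overall charge requires Au(III). Gold is a group-11 element; Au(III) is therefore d⁸. A 5d d⁸ ion has a large crystal-field splitting; square planar leaves the high-energy d_{x²−y²} orbital empty and maximises CFSE. → square planar.
For [Zn(OH)4]^2-: Ligand charges: each hydroxide is −1. With an overall charge of −2 the zinc centre must be in the +2 oxidation state. Zinc is a group-12 element; Zn(II) is therefore d¹⁰. A d¹⁰ ion has no crystal-field stabilisation preference between square planar and tetrahedral, so four ligands adopt the sterically favoured tetrahedral geometry. → tetrahedral.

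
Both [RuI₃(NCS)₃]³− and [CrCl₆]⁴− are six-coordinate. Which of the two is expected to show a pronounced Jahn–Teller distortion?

[RuI₃(NCS)₃]³−: Ligand charges: each iodide is −1; each isothiocyanate is −1. With an overall charge of −3 the ruthenium centre must be in the +3 oxidation state. Ru sits in group 8, so the d-electron count is 8 − 3 = 5. A 4d ion has a large Δₒ and is invariably low-spin. The d⁵ configuration leaves the e_g set evenly filled (or empty) — no strong Jahn–Teller driving force.
[CrCl₆]⁴−: Ligand charges: each chloride is −1. With an overall charge of −4 the chromium centre must be in the +2 oxidation state. Cr sits in group 6, so the d-electron count is 6 − 2 = 4. Chloride is a weak-field ligand for a first-row metal, so the complex is high-spin. The t₂g³e_g¹ (high-spin) configuration has an unevenly filled e_g set; the Jahn–Teller theorem predicts a tetragonal distortion (typically axial elongation) to lift the degeneracy.

[CrCl₆]⁴−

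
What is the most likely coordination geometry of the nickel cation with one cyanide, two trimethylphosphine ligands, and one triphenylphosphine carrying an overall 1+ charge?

Ligand charges: each cyanide is −1; trimethylphosphine is neutral; triphenylphosphine is neutral. With an overall charge of +1 the nickel centre must be in the +2 oxidation state.
Ni sits in group 10, so the d-electron count is 10 − 2 = 8.
With 4 monodentate ligands the coordination number is 4.
Cyanide, trimethylphosphine, and triphenylphosphine are strong-field ligands (high in the spectrochemical series).
A 3d d⁸ ion with strong-field ligands gains enough CFSE to favour square planar over tetrahedral.

square planar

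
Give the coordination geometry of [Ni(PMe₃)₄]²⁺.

square planar

Trimethylphosphine is neutral; balancing the +2 overall charge requires Ni(II).
Group 10 minus oxidation state 2 gives a d⁸ configuration.
With 4 monodentate ligands the coordination number is 4.
Trimethylphosphine is a strong-field ligand (high in the spectrochemical series).
A 3d d⁸ ion with strong-field ligands gains enough CFSE to favour square planar over tetrahedral.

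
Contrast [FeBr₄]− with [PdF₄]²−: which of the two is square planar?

[PdF₄]²−

For [FeBr₄]−: Each bromide is −1; balancing the −1 overall charge requires Fe(III). Fe sits in group 8, so the d-electron count is 8 − 3 = 5. A high-spin d⁵ ion has zero CFSE in either geometry, so four ligands adopt the sterically favoured tetrahedral geometry. → tetrahedral.
For [PdF₄]²−: Summing ligand charges against the −2 overall charge gives an oxidation state of +2 for palladium. Pd sits in group 10, so the d-electron count is 10 − 2 = 8. A 4d d⁸ ion has a large crystal-field splitting; square planar leaves the high-energy d_{x²−y²} orbital empty and maximises CFSE. → square planar.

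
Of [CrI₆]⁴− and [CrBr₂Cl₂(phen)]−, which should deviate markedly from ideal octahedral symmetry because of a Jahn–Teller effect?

[CrI₆]⁴−: Each iodide is −1; balancing the −4 overall charge requires Cr(II). Group 6 minus oxidation state 2 gives a d⁴ configuration. Iodide is a weak-field ligand for a first-row metal, so the complex is high-spin. The t₂g³e_g¹ (high-spin) configuration has an unevenly filled e_g set; the Jahn–Teller theorem predicts a tetragonal distortion (typically axial elongation) to lift the degeneracy.
[CrBr₂Cl₂(phen)]−: Each bromide is −1; each chloride is −1; 1,10-phenanthroline is neutral; balancing the −1 overall charge requires Cr(III). Cr sits in group 6, so the d-electron count is 6 − 3 = 3. The d³ configuration leaves the e_g set evenly filled (or empty) — no strong Jahn–Teller driving force.

[CrI₆]⁴−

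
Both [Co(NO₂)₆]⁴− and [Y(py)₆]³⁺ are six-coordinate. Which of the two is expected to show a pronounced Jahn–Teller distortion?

[Co(NO₂)₆]⁴−

[Co(NO₂)₆]⁴−: Each nitro (N-bound nitrite) is −1; balancing the −4 overall charge requires Co(II). Cobalt is a group-9 element; Co(II) is therefore d⁷. Nitro (N-bound nitrite) is a strong-field ligand (high in the spectrochemical series) for a first-row metal, so the complex is low-spin. The t₂g⁶e_g¹ (low-spin) configuration has an unevenly filled e_g set; the Jahn–Teller theorem predicts a tetragonal distortion (typically axial elongation) to lift the degeneracy.
[Y(py)₆]³⁺: Summing ligand charges against the +3 overall charge gives an oxidation state of +3 for yttrium. Yttrium is a group-3 element; Y(III) is therefore d⁰. The d⁰ configuration leaves the e_g set evenly filled (or empty) — no strong Jahn–Teller driving force.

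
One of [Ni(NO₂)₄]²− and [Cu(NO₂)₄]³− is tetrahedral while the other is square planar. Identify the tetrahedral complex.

For [Ni(NO₂)₄]²−: Each nitro (N-bound nitrite) is −1; balancing the −2 overall charge requires Ni(II). Group 10 minus oxidation state 2 gives a d⁸ configuration. Nitro (N-bound nitrite) is a strong-field ligand (high in the spectrochemical series). A 3d d⁸ ion with strong-field ligands gains enough CFSE to favour square planar over tetrahedral. → square planar.
For [Cu(NO₂)₄]³−: Each nitro (N-bound nitrite) is −1; balancing the −3 overall charge requires Cu(I). Cu sits in group 11, so the d-electron count is 11 − 1 = 10. A d¹⁰ ion has no crystal-field stabilisation preference between square planar and tetrahedral, so four ligands adopt the sterically favoured tetrahedral geometry. → tetrahedral.

[Cu(NO₂)₄]³−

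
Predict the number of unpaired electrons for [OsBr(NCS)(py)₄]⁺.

Ligand charges: each bromide is −1; each isothiocyanate is −1; pyridine is neutral. With an overall charge of +1 the osmium centre must be in the +3 oxidation state.
Group 8 minus oxidation state 3 gives a d⁵ configuration.
The spin state decides the count: a 5d ion has a large Δₒ and is invariably low-spin.
An octahedral low-spin d⁵ ion is t₂g⁵e_g⁰, giving 1 unpaired electron.

1 unpaired electron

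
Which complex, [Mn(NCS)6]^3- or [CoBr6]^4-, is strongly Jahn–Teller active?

[Mn(NCS)6]^3-: Summing ligand charges against the −3 overall charge gives an oxidation state of +3 for manganese. Mn sits in group 7, so the d-electron count is 7 − 3 = 4. Isothiocyanate is a weak-field ligand for a first-row metal, so the complex is high-spin. The t₂g³e_g¹ (high-spin) configuration has an unevenly filled e_g set; the Jahn–Teller theorem predicts a tetragonal distortion (typically axial elongation) to lift the degeneracy.
[CoBr6]^4-: Each bromide is −1; balancing the −4 overall charge requires Co(II). Group 9 minus oxidation state 2 gives a d⁷ configuration. Bromide is a weak-field ligand for a first-row metal, so the complex is high-spin. The d⁷ configuration leaves the e_g set evenly filled (or empty) — no strong Jahn–Teller driving force.

[Mn(NCS)6]^3-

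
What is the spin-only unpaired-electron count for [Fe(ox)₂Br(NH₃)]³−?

Each oxalate is −2; each bromide is −1; ammonia is neutral; balancing the −3 overall charge requires Fe(II).
Iron is a group-8 element; Fe(II) is therefore d⁶.
Counting donor atoms: 2×oxalate (bidentate) → 4 donors; 1×bromide (monodentate) → 1 donor; 1×ammonia (monodentate) → 1 donor. Coordination number = 6.
The spin state decides the count: Bromide and oxalate are weak-field ligands for a first-row metal, so the complex is high-spin.
An octahedral high-spin d⁶ ion is t₂g⁴e_g², giving 4 unpaired electrons.

4 unpaired electrons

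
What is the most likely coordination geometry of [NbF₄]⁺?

tetrahedral

Ligand charges: each fluoride is −1. With an overall charge of +1 the niobium centre must be in the +5 oxidation state.
Group 5 minus oxidation state 5 gives a d⁰ configuration.
With 4 monodentate ligands the coordination number is 4.
A d⁰ ion has no crystal-field stabilisation preference between square planar and tetrahedral, so four ligands adopt the sterically favoured tetrahedral geometry.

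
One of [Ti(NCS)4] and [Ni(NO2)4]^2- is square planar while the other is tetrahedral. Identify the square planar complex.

For [Ti(NCS)4]: Ligand charges: each isothiocyanate is −1. With an overall charge of 0 the titanium centre must be in the +4 oxidation state. Titanium is a group-4 element; Ti(IV) is therefore d⁰. A d⁰ ion has no crystal-field stabilisation preference between square planar and tetrahedral, so four ligands adopt the sterically favoured tetrahedral geometry. → tetrahedral.
For [Ni(NO2)4]^2-: Ligand charges: each nitro (N-bound nitrite) is −1. With an overall charge of −2 the nickel centre must be in the +2 oxidation state. Group 10 minus oxidation state 2 gives a d⁸ configuration. Nitro (N-bound nitrite) is a strong-field ligand (high in the spectrochemical series). A 3d d⁸ ion with strong-field ligands gains enough CFSE to favour square planar over tetrahedral. → square planar.

[Ni(NO2)4]^2-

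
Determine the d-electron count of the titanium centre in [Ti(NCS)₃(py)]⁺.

d⁰

Each isothiocyanate is −1; pyridine is neutral; balancing the +1 overall charge requires Ti(IV).
Group 4 minus oxidation state 4 gives a d⁰ configuration.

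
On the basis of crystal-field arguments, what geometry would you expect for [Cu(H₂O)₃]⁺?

trigonal planar

Summing ligand charges against the +1 overall charge gives an oxidation state of +1 for copper.
Copper is a group-11 element; Cu(I) is therefore d¹⁰.
Coordination number: 3.
Three ligands around a d¹⁰ centre minimise repulsion in a trigonal-planar arrangement.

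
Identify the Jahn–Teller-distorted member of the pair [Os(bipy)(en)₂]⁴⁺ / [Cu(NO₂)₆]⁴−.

[Cu(NO₂)₆]⁴−

[Os(bipy)(en)₂]⁴⁺: 2,2′-bipyridine is neutral; ethylenediamine is neutral; balancing the +4 overall charge requires Os(IV). Osmium is a group-8 element; Os(IV) is therefore d⁴. A 5d ion has a large Δₒ and is invariably low-spin. The d⁴ configuration leaves the e_g set evenly filled (or empty) — no strong Jahn–Teller driving force.
[Cu(NO₂)₆]⁴−: Summing ligand charges against the −4 overall charge gives an oxidation state of +2 for copper. Cu sits in group 11, so the d-electron count is 11 − 2 = 9. The t₂g⁶e_g³ configuration has an unevenly filled e_g set; the Jahn–Teller theorem predicts a tetragonal distortion (typically axial elongation) to lift the degeneracy.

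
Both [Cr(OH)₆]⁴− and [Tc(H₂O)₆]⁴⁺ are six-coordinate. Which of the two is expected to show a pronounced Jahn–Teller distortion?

[Cr(OH)₆]⁴−: Each hydroxide is −1; balancing the −4 overall charge requires Cr(II). Cr sits in group 6, so the d-electron count is 6 − 2 = 4. Hydroxide is a weak-field ligand for a first-row metal, so the complex is high-spin. The t₂g³e_g¹ (high-spin) configuration has an unevenly filled e_g set; the Jahn–Teller theorem predicts a tetragonal distortion (typically axial elongation) to lift the degeneracy.
[Tc(H₂O)₆]⁴⁺: Water is neutral; balancing the +4 overall charge requires Tc(IV). Technetium is a group-7 element; Tc(IV) is therefore d³. The d³ configuration leaves the e_g set evenly filled (or empty) — no strong Jahn–Teller driving force.

[Cr(OH)₆]⁴−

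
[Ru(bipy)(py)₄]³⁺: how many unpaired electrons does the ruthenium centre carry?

Summing ligand charges against the +3 overall charge gives an oxidation state of +3 for ruthenium.
Ruthenium is a group-8 element; Ru(III) is therefore d⁵.
Counting donor atoms: 1×2,2′-bipyridine (bidentate) → 2 donors; 4×pyridine (monodentate) → 4 donors. Coordination number = 6.
The spin state decides the count: a 4d ion has a large Δₒ and is invariably low-spin.
An octahedral low-spin d⁵ ion is t₂g⁵e_g⁰, giving 1 unpaired electron.

1 unpaired electron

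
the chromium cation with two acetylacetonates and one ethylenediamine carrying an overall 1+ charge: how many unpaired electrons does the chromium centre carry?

3

Each acetylacetonate is −1; ethylenediamine is neutral; balancing the +1 overall charge requires Cr(III).
Group 6 minus oxidation state 3 gives a d³ configuration.
Counting donor atoms: 2×acetylacetonate (bidentate) → 4 donors; 1×ethylenediamine (bidentate) → 2 donors. Coordination number = 6.
In an octahedral field the d³ configuration is t₂g³e_g⁰ (only one arrangement possible), giving 3 unpaired electrons.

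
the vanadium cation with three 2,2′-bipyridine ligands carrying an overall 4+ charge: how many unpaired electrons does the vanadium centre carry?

2,2′-bipyridine is neutral; balancing the +4 overall charge requires V(IV).
Vanadium is a group-5 element; V(IV) is therefore d¹.
Counting donor atoms: 3×2,2′-bipyridine (bidentate) → 6 donors. Coordination number = 6.
In an octahedral field the d¹ configuration is t₂g¹e_g⁰ (only one arrangement possible), giving 1 unpaired electron.

1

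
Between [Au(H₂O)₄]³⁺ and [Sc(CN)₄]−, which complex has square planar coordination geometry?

For [Au(H₂O)₄]³⁺: Summing ligand charges against the +3 overall charge gives an oxidation state of +3 for gold. Gold is a group-11 element; Au(III) is therefore d⁸. A 5d d⁸ ion has a large crystal-field splitting; square planar leaves the high-energy d_{x²−y²} orbital empty and maximises CFSE. → square planar.
For [Sc(CN)₄]−: Each cyanide is −1; balancing the −1 overall charge requires Sc(III). Sc sits in group 3, so the d-electron count is 3 − 3 = 0. A d⁰ ion has no crystal-field stabilisation preference between square planar and tetrahedral, so four ligands adopt the sterically favoured tetrahedral geometry. → tetrahedral.

[Au(H₂O)₄]³⁺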